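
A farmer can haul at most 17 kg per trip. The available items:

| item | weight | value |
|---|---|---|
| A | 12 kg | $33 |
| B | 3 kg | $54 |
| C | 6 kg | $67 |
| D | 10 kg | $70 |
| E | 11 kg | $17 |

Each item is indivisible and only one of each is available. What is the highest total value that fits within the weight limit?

Check high-value combinations within 17 kg:
- C+D: weight 6+10=16, value 67+70=137
- B+D: weight 3+10=13, value 54+70=124
- B+C: weight 3+6=9, value 54+67=121
Best: $137.

$137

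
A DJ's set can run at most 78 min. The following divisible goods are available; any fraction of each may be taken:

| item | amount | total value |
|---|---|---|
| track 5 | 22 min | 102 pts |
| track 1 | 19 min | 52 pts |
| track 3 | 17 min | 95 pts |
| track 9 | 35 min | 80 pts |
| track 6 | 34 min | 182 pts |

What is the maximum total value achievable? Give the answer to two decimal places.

Take in order of value per unit:
- track 3 (95/17 per unit): all 17 → value 95, running total 95.00
- track 6 (182/34 per unit): all 34 → value 182, running total 277.00
- track 5 (102/22 per unit): all 22 → value 102, running total 379.00
- track 1 (52/19 per unit): 5 of 19 → value 5×52/19 = 13.6842, running total 392.68
Total 392.68.

392.68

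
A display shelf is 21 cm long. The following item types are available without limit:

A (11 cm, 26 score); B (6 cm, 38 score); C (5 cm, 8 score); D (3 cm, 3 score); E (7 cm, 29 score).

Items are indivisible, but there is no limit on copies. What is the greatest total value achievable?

117 score

Best value-per-unit is B at 38/6; filling with it alone gives 3×38 = 114.
Optimal mix: 3×B + 1×D → length 21, value 117.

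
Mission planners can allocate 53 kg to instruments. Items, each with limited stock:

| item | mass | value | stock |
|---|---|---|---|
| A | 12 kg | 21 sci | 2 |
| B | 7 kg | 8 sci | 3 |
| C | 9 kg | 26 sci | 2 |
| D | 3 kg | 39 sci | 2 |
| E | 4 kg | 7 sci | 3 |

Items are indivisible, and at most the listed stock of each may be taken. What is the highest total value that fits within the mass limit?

Top feasible selections:
- 2×A + 2×C + 2×D + 1×E: mass 52, value 179
- 1×A + 1×B + 2×C + 2×D + 2×E: mass 51, value 173
- 1×A + 2×C + 2×D + 3×E: mass 48, value 172
Best: 179 sci.

179 sci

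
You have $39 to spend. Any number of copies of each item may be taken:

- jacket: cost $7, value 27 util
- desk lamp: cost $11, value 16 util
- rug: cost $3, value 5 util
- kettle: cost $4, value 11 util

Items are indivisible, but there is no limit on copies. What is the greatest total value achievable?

Best value-per-unit is jacket at 27/7; filling with it alone gives 5×27 = 135.
Optimal mix: 5×jacket + 1×kettle → cost 39, value 146.

146 util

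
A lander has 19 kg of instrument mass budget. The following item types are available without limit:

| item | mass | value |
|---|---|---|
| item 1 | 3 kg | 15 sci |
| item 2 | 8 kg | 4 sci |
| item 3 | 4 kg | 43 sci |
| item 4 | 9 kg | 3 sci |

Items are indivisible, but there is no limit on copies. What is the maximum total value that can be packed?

Best value-per-unit is item 3 at 43/4; filling with it alone gives 4×43 = 172.
Optimal mix: 1×item 1 + 4×item 3 → mass 19, value 187.

187 sci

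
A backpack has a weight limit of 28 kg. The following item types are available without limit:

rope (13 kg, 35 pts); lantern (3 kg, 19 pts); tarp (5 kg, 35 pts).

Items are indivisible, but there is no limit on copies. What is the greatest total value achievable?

Best value-per-unit is tarp at 35/5; filling with it alone gives 5×35 = 175.
Optimal mix: 1×lantern + 5×tarp → weight 28, value 194.

194 pts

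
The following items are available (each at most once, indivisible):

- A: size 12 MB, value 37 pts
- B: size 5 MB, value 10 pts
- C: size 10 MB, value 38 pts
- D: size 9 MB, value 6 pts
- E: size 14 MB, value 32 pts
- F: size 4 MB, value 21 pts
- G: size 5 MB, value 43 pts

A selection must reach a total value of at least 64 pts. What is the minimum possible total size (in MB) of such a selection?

Subsets with value ≥ 64, sorted by total size:
- F+G: size 9, value 64
- B+F+G: size 14, value 74
- C+G: size 15, value 81
- A+G: size 17, value 80
Minimum size: 9 MB.

9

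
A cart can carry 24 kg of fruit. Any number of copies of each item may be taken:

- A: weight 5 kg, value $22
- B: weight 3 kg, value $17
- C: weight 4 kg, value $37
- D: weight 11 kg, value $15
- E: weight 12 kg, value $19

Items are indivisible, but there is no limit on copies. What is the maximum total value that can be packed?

Best value-per-unit is C at 37/4, and filling with it alone uses weight 6×4=24. No mix of the others beats 6×37 = 222.

$222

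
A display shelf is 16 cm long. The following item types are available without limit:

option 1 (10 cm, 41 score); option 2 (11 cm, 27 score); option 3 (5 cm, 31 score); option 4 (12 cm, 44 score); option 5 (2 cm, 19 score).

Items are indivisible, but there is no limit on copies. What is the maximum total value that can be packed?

Best value-per-unit is option 5 at 19/2, and filling with it alone uses length 8×2=16. No mix of the others beats 8×19 = 152.

152 score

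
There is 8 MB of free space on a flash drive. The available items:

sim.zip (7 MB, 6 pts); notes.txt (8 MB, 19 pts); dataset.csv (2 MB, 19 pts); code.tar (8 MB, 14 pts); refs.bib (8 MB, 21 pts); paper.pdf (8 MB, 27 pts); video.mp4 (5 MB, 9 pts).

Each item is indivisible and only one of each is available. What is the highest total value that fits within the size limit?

28 pts

Check high-value combinations within 8 MB:
- dataset.csv+video.mp4: size 2+5=7, value 19+9=28
- paper.pdf: size 8, value 27
- refs.bib: size 8, value 21
- dataset.csv: size 2, value 19
- notes.txt: size 8, value 19
Best: 28 pts.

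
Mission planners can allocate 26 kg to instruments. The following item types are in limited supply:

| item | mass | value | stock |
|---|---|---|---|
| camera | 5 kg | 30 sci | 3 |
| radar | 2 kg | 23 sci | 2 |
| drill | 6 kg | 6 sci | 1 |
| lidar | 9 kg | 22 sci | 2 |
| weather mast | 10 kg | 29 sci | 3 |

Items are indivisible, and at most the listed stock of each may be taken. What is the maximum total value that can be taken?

142 sci

Top feasible selections:
- 3×camera + 2×radar + 1×drill: mass 25, value 142
- 3×camera + 2×radar: mass 19, value 136
- 2×camera + 2×radar + 1×weather mast: mass 24, value 135
- 3×camera + 1×radar + 1×lidar: mass 26, value 135
Best: 142 sci.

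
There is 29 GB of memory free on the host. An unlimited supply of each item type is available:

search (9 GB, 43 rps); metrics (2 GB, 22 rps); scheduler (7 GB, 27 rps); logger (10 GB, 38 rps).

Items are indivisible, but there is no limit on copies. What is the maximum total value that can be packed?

Best value-per-unit is metrics at 22/2, and filling with it alone uses memory 14×2=28. No mix of the others beats 14×22 = 308.

308 rps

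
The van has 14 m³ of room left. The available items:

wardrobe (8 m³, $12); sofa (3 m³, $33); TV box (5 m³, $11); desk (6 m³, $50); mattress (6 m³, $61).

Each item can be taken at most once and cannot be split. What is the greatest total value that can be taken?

$111

Check high-value combinations within 14 m³:
- desk+mattress: volume 6+6=12, value 50+61=111
- sofa+TV box+mattress: volume 3+5+6=14, value 33+11+61=105
- sofa+mattress: volume 3+6=9, value 33+61=94
- sofa+TV box+desk: volume 3+5+6=14, value 33+11+50=94
Best: $111.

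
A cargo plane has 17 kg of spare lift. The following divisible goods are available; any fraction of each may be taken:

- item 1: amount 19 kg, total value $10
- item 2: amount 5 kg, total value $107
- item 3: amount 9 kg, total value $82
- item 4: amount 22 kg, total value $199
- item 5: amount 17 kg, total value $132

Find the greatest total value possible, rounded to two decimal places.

216.14

Take in order of value per unit:
- item 2 (107/5 per unit): all 5 → value 107, running total 107.00
- item 3 (82/9 per unit): all 9 → value 82, running total 189.00
- item 4 (199/22 per unit): 3 of 22 → value 3×199/22 = 27.1364, running total 216.14
Total 216.14.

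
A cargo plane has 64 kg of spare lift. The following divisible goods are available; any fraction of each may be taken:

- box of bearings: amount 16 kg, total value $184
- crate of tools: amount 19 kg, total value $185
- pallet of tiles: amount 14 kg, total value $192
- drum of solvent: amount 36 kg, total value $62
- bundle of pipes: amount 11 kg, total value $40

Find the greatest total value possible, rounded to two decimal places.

Take in order of value per unit:
- pallet of tiles (192/14 per unit): all 14 → value 192, running total 192.00
- box of bearings (184/16 per unit): all 16 → value 184, running total 376.00
- crate of tools (185/19 per unit): all 19 → value 185, running total 561.00
- bundle of pipes (40/11 per unit): all 11 → value 40, running total 601.00
- drum of solvent (62/36 per unit): 4 of 36 → value 4×62/36 = 6.8889, running total 607.89
Total 607.89.

607.89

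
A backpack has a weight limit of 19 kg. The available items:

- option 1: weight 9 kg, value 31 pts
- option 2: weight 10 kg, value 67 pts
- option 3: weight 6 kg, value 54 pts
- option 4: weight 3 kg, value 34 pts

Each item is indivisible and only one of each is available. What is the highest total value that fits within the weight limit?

Check high-value combinations within 19 kg:
- option 2+option 3+option 4: weight 10+6+3=19, value 67+54+34=155
- option 2+option 3: weight 10+6=16, value 67+54=121
- option 1+option 3+option 4: weight 9+6+3=18, value 31+54+34=119
- option 2+option 4: weight 10+3=13, value 67+34=101
- option 1+option 2: weight 9+10=19, value 31+67=98
Best: 155 pts.

155 pts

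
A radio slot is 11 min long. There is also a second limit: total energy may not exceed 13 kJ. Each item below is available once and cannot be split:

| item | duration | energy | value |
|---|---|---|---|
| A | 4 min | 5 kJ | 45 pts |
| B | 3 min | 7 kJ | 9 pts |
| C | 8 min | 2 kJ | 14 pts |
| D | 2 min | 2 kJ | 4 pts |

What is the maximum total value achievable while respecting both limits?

Feasible sets respecting both limits:
- A+B: duration 7, energy 12, value 54
- A+D: duration 6, energy 7, value 49
- A: duration 4, energy 5, value 45
- B+C: duration 11, energy 9, value 23
Best: 54 pts.

54 pts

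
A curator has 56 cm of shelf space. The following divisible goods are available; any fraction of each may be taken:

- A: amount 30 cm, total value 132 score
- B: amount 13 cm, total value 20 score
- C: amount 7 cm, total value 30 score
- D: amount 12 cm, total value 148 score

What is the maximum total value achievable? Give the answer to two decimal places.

320.77

Take in order of value per unit:
- D (148/12 per unit): all 12 → value 148, running total 148.00
- A (132/30 per unit): all 30 → value 132, running total 280.00
- C (30/7 per unit): all 7 → value 30, running total 310.00
- B (20/13 per unit): 7 of 13 → value 7×20/13 = 10.7692, running total 320.77
Total 320.77.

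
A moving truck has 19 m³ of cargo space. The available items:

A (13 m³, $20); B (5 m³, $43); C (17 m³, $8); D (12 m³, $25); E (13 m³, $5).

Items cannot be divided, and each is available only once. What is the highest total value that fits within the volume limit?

$68

Check high-value combinations within 19 m³:
- B+D: volume 5+12=17, value 43+25=68
- A+B: volume 13+5=18, value 20+43=63
- B+E: volume 5+13=18, value 43+5=48
- B: volume 5, value 43
- D: volume 12, value 25
Best: $68.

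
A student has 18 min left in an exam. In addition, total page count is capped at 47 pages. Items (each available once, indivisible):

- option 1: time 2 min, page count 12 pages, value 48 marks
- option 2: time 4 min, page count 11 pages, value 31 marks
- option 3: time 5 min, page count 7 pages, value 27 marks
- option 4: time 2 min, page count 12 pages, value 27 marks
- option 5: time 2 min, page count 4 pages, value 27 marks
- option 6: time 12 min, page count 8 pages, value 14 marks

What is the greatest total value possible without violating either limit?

160 marks

Feasible sets respecting both limits:
- option 1+option 2+option 3+option 4+option 5: time 15, page count 46, value 160
- option 1+option 2+option 3+option 4: time 13, page count 42, value 133
- option 1+option 2+option 3+option 5: time 13, page count 34, value 133
- option 1+option 2+option 4+option 5: time 10, page count 39, value 133
Best: 160 marks.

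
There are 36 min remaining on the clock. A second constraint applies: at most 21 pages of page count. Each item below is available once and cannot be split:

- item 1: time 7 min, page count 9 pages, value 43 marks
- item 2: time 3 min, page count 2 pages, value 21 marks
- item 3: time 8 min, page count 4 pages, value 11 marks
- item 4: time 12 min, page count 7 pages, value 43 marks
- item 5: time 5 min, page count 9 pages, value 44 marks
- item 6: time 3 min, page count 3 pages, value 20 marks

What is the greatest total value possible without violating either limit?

128 marks

Feasible sets respecting both limits:
- item 2+item 4+item 5+item 6: time 23, page count 21, value 128
- item 1+item 2+item 4+item 6: time 25, page count 21, value 127
- item 1+item 2+item 5: time 15, page count 20, value 108
- item 2+item 4+item 5: time 20, page count 18, value 108
Best: 128 marks.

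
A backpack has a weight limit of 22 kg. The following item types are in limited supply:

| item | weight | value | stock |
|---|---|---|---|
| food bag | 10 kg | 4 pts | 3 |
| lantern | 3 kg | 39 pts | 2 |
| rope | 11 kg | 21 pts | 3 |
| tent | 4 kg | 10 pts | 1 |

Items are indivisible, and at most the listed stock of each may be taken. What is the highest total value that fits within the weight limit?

Best selections within weight 22 and stock limits:
- 2×lantern + 1×rope + 1×tent: weight 21, value 109
- 2×lantern + 1×rope: weight 17, value 99
- 1×food bag + 2×lantern + 1×tent: weight 20, value 92
Best: 109 pts.

109 pts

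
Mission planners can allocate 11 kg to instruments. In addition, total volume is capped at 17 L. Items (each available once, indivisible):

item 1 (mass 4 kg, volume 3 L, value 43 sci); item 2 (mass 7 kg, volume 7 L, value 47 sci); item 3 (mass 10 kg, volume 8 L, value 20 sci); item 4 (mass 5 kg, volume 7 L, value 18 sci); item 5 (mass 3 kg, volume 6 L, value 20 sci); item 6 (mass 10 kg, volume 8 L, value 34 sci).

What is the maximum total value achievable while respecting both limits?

Feasible sets respecting both limits:
- item 1+item 2: mass 11, volume 10, value 90
- item 2+item 5: mass 10, volume 13, value 67
- item 1+item 5: mass 7, volume 9, value 63
- item 1+item 4: mass 9, volume 10, value 61
Best: 90 sci.

90 sci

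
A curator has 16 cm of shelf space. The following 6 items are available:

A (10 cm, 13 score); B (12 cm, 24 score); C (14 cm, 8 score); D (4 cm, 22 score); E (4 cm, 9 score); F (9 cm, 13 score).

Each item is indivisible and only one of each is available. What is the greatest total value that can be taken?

46 score

Check high-value combinations within 16 cm:
- B+D: length 12+4=16, value 24+22=46
- D+F: length 4+9=13, value 22+13=35
- A+D: length 10+4=14, value 13+22=35
Best: 46 score.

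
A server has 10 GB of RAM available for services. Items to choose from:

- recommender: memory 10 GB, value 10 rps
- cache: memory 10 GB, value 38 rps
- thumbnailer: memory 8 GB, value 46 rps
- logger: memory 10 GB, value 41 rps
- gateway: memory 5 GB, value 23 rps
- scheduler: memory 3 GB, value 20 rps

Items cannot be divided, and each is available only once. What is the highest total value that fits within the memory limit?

Check high-value combinations within 10 GB:
- thumbnailer: memory 8, value 46
- gateway+scheduler: memory 5+3=8, value 23+20=43
- logger: memory 10, value 41
- cache: memory 10, value 38
- gateway: memory 5, value 23
Best: 46 rps.

46 rps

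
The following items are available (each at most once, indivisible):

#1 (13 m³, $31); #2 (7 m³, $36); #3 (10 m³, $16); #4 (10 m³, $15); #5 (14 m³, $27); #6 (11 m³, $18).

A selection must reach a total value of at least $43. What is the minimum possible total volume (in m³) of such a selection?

Subsets with value ≥ 43, sorted by total volume:
- #2+#3: volume 17, value 52
- #2+#4: volume 17, value 51
- #2+#6: volume 18, value 54
- #1+#2: volume 20, value 67
Minimum volume: 17 m³.

17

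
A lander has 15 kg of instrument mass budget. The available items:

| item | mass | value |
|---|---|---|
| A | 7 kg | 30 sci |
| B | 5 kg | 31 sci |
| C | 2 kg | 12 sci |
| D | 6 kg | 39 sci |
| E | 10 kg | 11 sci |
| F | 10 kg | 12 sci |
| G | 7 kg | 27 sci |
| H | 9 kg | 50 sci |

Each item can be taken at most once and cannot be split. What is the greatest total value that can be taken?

89 sci

Check high-value combinations within 15 kg:
- D+H: mass 6+9=15, value 39+50=89
- B+C+D: mass 5+2+6=13, value 31+12+39=82
- B+H: mass 5+9=14, value 31+50=81
Best: 89 sci.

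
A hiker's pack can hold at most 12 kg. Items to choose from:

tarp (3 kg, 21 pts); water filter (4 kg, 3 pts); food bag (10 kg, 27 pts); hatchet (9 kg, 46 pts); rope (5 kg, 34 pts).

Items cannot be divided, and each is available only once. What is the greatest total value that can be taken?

This is a 0/1 knapsack; check combinations near the capacity.
- tarp+hatchet: weight 3+9=12, value 21+46=67
- tarp+water filter+rope: weight 3+4+5=12, value 21+3+34=58
- tarp+rope: weight 3+5=8, value 21+34=55
- hatchet: weight 9, value 46
Best: 67 pts.

67 pts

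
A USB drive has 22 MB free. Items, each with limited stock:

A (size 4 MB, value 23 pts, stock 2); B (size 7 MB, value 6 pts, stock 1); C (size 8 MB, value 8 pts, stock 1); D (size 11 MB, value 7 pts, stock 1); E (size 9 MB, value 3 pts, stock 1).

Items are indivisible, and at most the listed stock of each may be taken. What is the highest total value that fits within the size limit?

Top feasible selections:
- 2×A + 1×C: size 16, value 54
- 2×A + 1×D: size 19, value 53
- 2×A + 1×B: size 15, value 52
- 2×A + 1×E: size 17, value 49
Best: 54 pts.

54 pts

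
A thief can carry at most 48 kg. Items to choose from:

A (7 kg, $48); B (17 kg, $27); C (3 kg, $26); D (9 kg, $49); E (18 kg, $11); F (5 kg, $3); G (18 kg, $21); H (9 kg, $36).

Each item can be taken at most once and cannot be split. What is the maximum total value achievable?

$186

Check high-value combinations within 48 kg:
- A+B+C+D+H: weight 7+17+3+9+9=45, value 48+27+26+49+36=186
- A+C+D+G+H: weight 7+3+9+18+9=46, value 48+26+49+21+36=180
- A+C+D+E+H: weight 7+3+9+18+9=46, value 48+26+49+11+36=170
Best: $186.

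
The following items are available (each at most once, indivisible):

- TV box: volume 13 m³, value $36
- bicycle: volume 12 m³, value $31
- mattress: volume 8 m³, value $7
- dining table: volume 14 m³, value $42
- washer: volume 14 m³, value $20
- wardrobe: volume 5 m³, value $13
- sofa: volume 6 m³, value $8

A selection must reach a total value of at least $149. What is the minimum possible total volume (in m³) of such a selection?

64

Subsets with value ≥ 149, sorted by total volume:
- TV box+bicycle+dining table+washer+wardrobe+sofa: volume 64, value 150
- TV box+bicycle+mattress+dining table+washer+wardrobe: volume 66, value 149
- TV box+bicycle+mattress+dining table+washer+wardrobe+sofa: volume 72, value 157
Minimum volume: 64 m³.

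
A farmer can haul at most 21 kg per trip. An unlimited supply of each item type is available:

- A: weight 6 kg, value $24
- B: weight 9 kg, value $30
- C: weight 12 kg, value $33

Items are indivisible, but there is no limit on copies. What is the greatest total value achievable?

Best value-per-unit is A at 24/6; filling with it alone gives 3×24 = 72.
Optimal mix: 2×A + 1×B → weight 21, value 78.

$78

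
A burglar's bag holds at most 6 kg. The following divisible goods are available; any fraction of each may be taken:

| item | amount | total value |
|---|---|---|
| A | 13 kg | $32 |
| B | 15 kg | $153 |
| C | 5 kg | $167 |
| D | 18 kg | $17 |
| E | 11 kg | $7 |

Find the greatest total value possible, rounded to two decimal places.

Take in order of value per unit:
- C (167/5 per unit): all 5 → value 167, running total 167.00
- B (153/15 per unit): 1 of 15 → value 1×153/15 = 10.2000, running total 177.20
Total 177.20.

177.20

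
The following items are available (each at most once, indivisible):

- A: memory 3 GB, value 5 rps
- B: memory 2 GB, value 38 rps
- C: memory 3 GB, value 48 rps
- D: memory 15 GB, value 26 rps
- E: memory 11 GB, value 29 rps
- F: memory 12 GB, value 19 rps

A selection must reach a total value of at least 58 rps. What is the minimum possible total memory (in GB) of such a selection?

Subsets with value ≥ 58, sorted by total memory:
- B+C: memory 5, value 86
- A+B+C: memory 8, value 91
Minimum memory: 5 GB.

5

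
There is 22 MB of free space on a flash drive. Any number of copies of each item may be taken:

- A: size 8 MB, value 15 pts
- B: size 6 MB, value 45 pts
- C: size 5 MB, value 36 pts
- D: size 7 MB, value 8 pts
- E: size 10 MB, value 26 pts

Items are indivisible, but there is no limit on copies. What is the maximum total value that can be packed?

162 pts

Best value-per-unit is B at 45/6; filling with it alone gives 3×45 = 135.
Optimal mix: 2×B + 2×C → size 22, value 162.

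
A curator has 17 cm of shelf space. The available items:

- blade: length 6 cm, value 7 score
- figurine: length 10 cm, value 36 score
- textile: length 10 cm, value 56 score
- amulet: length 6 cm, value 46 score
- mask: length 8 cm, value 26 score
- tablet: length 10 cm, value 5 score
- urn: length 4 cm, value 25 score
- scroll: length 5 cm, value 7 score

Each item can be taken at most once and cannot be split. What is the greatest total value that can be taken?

Check high-value combinations within 17 cm:
- textile+amulet: length 10+6=16, value 56+46=102
- figurine+amulet: length 10+6=16, value 36+46=82
- textile+urn: length 10+4=14, value 56+25=81
- amulet+urn+scroll: length 6+4+5=15, value 46+25+7=78
- blade+amulet+urn: length 6+6+4=16, value 7+46+25=78
Best: 102 score.

102 score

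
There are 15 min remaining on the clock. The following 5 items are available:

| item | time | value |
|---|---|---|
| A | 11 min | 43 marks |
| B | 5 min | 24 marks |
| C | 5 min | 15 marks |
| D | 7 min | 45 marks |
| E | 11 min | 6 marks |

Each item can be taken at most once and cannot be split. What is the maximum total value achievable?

This is a 0/1 knapsack; check combinations near the capacity.
- B+D: time 5+7=12, value 24+45=69
- C+D: time 5+7=12, value 15+45=60
- D: time 7, value 45
- A: time 11, value 43
- B+C: time 5+5=10, value 24+15=39
Best: 69 marks.

69 marks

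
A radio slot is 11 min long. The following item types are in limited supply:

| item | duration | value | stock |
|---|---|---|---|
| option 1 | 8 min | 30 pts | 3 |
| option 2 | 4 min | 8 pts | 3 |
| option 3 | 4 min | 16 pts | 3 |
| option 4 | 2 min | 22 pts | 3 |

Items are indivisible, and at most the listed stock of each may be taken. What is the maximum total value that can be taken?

Top feasible selections:
- 1×option 3 + 3×option 4: duration 10, value 82
- 1×option 2 + 3×option 4: duration 10, value 74
- 3×option 4: duration 6, value 66
- 1×option 3 + 2×option 4: duration 8, value 60
Best: 82 pts.

82 pts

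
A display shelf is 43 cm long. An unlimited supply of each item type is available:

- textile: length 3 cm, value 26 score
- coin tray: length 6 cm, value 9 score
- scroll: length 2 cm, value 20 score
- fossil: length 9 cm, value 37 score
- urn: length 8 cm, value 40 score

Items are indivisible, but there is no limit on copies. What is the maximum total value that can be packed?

426 score

Best value-per-unit is scroll at 20/2; filling with it alone gives 21×20 = 420.
Optimal mix: 1×textile + 20×scroll → length 43, value 426.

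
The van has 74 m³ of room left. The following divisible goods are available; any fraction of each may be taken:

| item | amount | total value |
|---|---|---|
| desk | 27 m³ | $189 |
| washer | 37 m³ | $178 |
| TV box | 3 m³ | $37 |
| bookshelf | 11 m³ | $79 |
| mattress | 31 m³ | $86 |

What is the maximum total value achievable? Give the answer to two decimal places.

Take in order of value per unit:
- TV box (37/3 per unit): all 3 → value 37, running total 37.00
- bookshelf (79/11 per unit): all 11 → value 79, running total 116.00
- desk (189/27 per unit): all 27 → value 189, running total 305.00
- washer (178/37 per unit): 33 of 37 → value 33×178/37 = 158.7568, running total 463.76
Total 463.76.

463.76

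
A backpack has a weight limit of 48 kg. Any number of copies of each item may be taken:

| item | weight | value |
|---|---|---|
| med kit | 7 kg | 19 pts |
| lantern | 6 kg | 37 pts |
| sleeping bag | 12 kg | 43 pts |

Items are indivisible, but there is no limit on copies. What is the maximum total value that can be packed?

Best value-per-unit is lantern at 37/6, and filling with it alone uses weight 8×6=48. No mix of the others beats 8×37 = 296.

296 pts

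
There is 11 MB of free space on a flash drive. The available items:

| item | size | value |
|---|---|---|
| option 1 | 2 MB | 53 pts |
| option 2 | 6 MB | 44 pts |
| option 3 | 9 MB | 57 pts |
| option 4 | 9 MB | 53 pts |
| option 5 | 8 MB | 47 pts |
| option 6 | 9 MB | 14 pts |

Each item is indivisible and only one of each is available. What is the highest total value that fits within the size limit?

Check high-value combinations within 11 MB:
- option 1+option 3: size 2+9=11, value 53+57=110
- option 1+option 4: size 2+9=11, value 53+53=106
- option 1+option 5: size 2+8=10, value 53+47=100
- option 1+option 2: size 2+6=8, value 53+44=97
- option 1+option 6: size 2+9=11, value 53+14=67
Best: 110 pts.

110 pts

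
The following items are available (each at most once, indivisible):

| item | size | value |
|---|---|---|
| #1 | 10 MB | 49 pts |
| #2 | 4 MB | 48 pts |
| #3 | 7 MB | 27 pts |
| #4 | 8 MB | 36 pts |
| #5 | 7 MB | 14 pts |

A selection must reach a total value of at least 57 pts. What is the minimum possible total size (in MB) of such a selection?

11

Subsets with value ≥ 57, sorted by total size:
- #2+#3: size 11, value 75
- #2+#5: size 11, value 62
- #2+#4: size 12, value 84
Minimum size: 11 MB.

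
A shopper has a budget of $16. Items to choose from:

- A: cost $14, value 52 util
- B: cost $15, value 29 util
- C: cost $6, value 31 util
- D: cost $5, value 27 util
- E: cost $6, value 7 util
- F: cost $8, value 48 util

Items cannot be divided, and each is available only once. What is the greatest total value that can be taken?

79 util

This is a 0/1 knapsack; check combinations near the capacity.
- C+F: cost 6+8=14, value 31+48=79
- D+F: cost 5+8=13, value 27+48=75
- C+D: cost 6+5=11, value 31+27=58
- E+F: cost 6+8=14, value 7+48=55
- A: cost 14, value 52
Best: 79 util.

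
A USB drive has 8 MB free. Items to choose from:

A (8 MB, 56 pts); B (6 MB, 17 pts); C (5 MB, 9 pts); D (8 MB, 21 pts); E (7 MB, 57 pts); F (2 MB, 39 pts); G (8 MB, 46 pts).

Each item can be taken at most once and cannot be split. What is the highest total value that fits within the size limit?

57 pts

Check high-value combinations within 8 MB:
- E: size 7, value 57
- A: size 8, value 56
- B+F: size 6+2=8, value 17+39=56
- C+F: size 5+2=7, value 9+39=48
- G: size 8, value 46
Best: 57 pts.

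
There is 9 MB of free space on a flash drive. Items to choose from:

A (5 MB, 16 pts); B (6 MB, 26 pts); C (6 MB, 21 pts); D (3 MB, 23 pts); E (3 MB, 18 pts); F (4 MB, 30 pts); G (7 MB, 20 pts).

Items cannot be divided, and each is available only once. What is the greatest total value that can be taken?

53 pts

Check high-value combinations within 9 MB:
- D+F: size 3+4=7, value 23+30=53
- B+D: size 6+3=9, value 26+23=49
- E+F: size 3+4=7, value 18+30=48
Best: 53 pts.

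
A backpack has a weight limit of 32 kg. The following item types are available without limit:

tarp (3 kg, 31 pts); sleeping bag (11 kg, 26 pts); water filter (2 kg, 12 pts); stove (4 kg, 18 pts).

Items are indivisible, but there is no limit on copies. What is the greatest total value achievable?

Best value-per-unit is tarp at 31/3; filling with it alone gives 10×31 = 310.
Optimal mix: 10×tarp + 1×water filter → weight 32, value 322.

322 pts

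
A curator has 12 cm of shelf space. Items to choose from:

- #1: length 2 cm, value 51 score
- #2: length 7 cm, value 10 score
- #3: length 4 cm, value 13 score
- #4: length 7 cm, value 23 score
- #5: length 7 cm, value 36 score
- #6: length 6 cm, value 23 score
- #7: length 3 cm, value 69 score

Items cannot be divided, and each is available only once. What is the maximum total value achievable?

156 score

Check high-value combinations within 12 cm:
- #1+#5+#7: length 2+7+3=12, value 51+36+69=156
- #1+#6+#7: length 2+6+3=11, value 51+23+69=143
- #1+#4+#7: length 2+7+3=12, value 51+23+69=143
- #1+#3+#7: length 2+4+3=9, value 51+13+69=133
- #1+#2+#7: length 2+7+3=12, value 51+10+69=130
Best: 156 score.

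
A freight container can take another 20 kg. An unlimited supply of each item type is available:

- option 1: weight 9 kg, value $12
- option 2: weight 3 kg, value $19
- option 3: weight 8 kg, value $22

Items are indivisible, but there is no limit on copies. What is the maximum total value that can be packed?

Best value-per-unit is option 2 at 19/3, and filling with it alone uses weight 6×3=18. No mix of the others beats 6×19 = 114.

$114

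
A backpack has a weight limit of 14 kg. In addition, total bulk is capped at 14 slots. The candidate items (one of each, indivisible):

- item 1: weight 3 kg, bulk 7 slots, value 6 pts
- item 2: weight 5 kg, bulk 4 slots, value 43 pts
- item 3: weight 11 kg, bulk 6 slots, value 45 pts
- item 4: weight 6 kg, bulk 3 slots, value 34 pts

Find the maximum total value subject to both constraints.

Feasible sets respecting both limits:
- item 1+item 2+item 4: weight 14, bulk 14, value 83
- item 2+item 4: weight 11, bulk 7, value 77
- item 1+item 3: weight 14, bulk 13, value 51
- item 1+item 2: weight 8, bulk 11, value 49
Best: 83 pts.

83 pts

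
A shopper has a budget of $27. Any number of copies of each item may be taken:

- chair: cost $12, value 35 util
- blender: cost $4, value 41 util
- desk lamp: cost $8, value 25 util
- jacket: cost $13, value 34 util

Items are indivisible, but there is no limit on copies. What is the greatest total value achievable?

246 util

Best value-per-unit is blender at 41/4, and filling with it alone uses cost 6×4=24. No mix of the others beats 6×41 = 246.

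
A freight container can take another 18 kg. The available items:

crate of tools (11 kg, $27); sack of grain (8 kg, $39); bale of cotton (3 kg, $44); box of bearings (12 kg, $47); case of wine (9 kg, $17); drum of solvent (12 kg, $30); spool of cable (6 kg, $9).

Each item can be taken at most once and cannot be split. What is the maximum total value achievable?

Check high-value combinations within 18 kg:
- sack of grain+bale of cotton+spool of cable: weight 8+3+6=17, value 39+44+9=92
- bale of cotton+box of bearings: weight 3+12=15, value 44+47=91
- sack of grain+bale of cotton: weight 8+3=11, value 39+44=83
- bale of cotton+drum of solvent: weight 3+12=15, value 44+30=74
- crate of tools+bale of cotton: weight 11+3=14, value 27+44=71
Best: $92.

$92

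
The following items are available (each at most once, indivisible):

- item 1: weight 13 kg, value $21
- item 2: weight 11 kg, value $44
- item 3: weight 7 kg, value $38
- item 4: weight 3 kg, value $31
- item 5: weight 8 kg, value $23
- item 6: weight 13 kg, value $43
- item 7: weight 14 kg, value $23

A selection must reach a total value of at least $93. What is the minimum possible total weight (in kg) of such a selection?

Subsets with value ≥ 93, sorted by total weight:
- item 2+item 3+item 4: weight 21, value 113
- item 2+item 4+item 5: weight 22, value 98
- item 3+item 4+item 6: weight 23, value 112
- item 4+item 5+item 6: weight 24, value 97
Minimum weight: 21 kg.

21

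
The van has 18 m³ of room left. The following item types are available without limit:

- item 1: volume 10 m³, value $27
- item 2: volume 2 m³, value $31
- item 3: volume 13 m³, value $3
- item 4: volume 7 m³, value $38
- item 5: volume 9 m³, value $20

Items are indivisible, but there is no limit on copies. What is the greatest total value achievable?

$279

Best value-per-unit is item 2 at 31/2, and filling with it alone uses volume 9×2=18. No mix of the others beats 9×31 = 279.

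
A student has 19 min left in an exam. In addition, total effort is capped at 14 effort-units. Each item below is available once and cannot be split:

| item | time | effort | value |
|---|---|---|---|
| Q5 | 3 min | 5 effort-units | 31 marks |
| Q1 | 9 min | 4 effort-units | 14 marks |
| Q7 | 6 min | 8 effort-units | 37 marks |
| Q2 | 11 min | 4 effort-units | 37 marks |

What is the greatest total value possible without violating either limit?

74 marks

Feasible sets respecting both limits:
- Q7+Q2: time 17, effort 12, value 74
- Q5+Q7: time 9, effort 13, value 68
- Q5+Q2: time 14, effort 9, value 68
Best: 74 marks.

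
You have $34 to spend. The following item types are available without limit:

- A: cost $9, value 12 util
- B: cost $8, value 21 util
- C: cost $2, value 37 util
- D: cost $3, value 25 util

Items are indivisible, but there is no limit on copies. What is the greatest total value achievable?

629 util

Best value-per-unit is C at 37/2, and filling with it alone uses cost 17×2=34. No mix of the others beats 17×37 = 629.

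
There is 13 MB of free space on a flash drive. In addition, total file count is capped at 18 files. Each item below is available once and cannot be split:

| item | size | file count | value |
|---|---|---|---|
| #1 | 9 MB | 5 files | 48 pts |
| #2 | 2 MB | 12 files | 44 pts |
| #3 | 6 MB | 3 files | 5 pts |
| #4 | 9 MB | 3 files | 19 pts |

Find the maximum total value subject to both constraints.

Feasible sets respecting both limits:
- #1+#2: size 11, file count 17, value 92
- #2+#4: size 11, file count 15, value 63
- #2+#3: size 8, file count 15, value 49
- #1: size 9, file count 5, value 48
Best: 92 pts.

92 pts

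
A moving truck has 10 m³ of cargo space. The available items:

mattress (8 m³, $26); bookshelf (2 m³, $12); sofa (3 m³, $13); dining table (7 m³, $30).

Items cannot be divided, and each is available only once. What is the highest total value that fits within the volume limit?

$43

Check high-value combinations within 10 m³:
- sofa+dining table: volume 3+7=10, value 13+30=43
- bookshelf+dining table: volume 2+7=9, value 12+30=42
- mattress+bookshelf: volume 8+2=10, value 26+12=38
Best: $43.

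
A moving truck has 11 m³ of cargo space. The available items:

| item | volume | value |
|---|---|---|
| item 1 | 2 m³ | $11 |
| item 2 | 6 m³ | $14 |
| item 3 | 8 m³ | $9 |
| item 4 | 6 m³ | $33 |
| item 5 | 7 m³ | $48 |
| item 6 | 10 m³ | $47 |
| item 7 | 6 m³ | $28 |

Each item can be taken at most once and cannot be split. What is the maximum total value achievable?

This is a 0/1 knapsack; check combinations near the capacity.
- item 1+item 5: volume 2+7=9, value 11+48=59
- item 5: volume 7, value 48
- item 6: volume 10, value 47
- item 1+item 4: volume 2+6=8, value 11+33=44
Best: $59.

$59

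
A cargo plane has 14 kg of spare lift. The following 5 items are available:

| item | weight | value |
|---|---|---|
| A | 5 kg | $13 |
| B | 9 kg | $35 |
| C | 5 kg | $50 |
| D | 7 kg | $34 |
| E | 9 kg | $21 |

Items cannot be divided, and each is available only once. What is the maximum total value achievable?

Check high-value combinations within 14 kg:
- B+C: weight 9+5=14, value 35+50=85
- C+D: weight 5+7=12, value 50+34=84
- C+E: weight 5+9=14, value 50+21=71
Best: $85.

$85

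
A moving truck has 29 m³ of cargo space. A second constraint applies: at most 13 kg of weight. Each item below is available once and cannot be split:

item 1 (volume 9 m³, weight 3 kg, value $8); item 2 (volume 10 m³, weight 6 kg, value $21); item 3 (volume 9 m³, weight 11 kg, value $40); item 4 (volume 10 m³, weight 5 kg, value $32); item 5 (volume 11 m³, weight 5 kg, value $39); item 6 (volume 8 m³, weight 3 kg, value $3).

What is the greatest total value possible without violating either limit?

Feasible sets respecting both limits:
- item 4+item 5+item 6: volume 29, weight 13, value 74
- item 4+item 5: volume 21, weight 10, value 71
- item 2+item 5: volume 21, weight 11, value 60
- item 2+item 4: volume 20, weight 11, value 53
Best: $74.

$74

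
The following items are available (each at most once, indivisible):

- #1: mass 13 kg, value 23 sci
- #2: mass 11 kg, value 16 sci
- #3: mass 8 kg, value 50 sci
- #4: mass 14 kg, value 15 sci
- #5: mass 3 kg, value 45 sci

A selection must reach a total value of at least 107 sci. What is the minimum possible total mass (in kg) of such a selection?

22

Subsets with value ≥ 107, sorted by total mass:
- #2+#3+#5: mass 22, value 111
- #1+#3+#5: mass 24, value 118
- #3+#4+#5: mass 25, value 110
Minimum mass: 22 kg.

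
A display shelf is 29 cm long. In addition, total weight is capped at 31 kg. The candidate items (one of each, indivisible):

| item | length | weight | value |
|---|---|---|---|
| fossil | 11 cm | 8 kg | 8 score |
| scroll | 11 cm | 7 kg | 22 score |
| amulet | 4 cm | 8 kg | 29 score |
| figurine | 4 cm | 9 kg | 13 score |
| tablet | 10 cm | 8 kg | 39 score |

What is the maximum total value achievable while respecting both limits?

90 score

Feasible sets respecting both limits:
- scroll+amulet+tablet: length 25, weight 23, value 90
- amulet+figurine+tablet: length 18, weight 25, value 81
- fossil+amulet+tablet: length 25, weight 24, value 76
- scroll+figurine+tablet: length 25, weight 24, value 74
Best: 90 score.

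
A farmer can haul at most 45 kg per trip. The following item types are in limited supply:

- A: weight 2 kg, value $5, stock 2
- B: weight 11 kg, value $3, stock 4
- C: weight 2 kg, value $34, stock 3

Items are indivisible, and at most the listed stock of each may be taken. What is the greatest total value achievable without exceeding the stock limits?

Top feasible selections:
- 2×A + 3×B + 3×C: weight 43, value 121
- 2×A + 2×B + 3×C: weight 32, value 118
Best: $121.

$121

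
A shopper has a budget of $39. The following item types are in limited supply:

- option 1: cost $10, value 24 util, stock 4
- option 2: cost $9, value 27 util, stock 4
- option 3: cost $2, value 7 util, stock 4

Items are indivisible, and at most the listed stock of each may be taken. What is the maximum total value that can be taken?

115 util

Best selections within cost 39 and stock limits:
- 4×option 2 + 1×option 3: cost 38, value 115
- 1×option 1 + 3×option 2 + 1×option 3: cost 39, value 112
Best: 115 util.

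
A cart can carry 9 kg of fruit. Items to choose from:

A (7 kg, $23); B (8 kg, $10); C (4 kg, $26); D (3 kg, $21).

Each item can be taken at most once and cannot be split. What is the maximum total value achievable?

Check high-value combinations within 9 kg:
- C+D: weight 4+3=7, value 26+21=47
- C: weight 4, value 26
- A: weight 7, value 23
Best: $47.

$47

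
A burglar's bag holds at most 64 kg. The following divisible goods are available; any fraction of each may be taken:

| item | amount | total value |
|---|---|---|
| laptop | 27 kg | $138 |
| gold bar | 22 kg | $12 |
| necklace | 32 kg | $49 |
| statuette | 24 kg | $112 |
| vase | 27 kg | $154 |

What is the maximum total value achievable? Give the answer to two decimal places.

Take in order of value per unit:
- vase (154/27 per unit): all 27 → value 154, running total 154.00
- laptop (138/27 per unit): all 27 → value 138, running total 292.00
- statuette (112/24 per unit): 10 of 24 → value 10×112/24 = 46.6667, running total 338.67
Total 338.67.

338.67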